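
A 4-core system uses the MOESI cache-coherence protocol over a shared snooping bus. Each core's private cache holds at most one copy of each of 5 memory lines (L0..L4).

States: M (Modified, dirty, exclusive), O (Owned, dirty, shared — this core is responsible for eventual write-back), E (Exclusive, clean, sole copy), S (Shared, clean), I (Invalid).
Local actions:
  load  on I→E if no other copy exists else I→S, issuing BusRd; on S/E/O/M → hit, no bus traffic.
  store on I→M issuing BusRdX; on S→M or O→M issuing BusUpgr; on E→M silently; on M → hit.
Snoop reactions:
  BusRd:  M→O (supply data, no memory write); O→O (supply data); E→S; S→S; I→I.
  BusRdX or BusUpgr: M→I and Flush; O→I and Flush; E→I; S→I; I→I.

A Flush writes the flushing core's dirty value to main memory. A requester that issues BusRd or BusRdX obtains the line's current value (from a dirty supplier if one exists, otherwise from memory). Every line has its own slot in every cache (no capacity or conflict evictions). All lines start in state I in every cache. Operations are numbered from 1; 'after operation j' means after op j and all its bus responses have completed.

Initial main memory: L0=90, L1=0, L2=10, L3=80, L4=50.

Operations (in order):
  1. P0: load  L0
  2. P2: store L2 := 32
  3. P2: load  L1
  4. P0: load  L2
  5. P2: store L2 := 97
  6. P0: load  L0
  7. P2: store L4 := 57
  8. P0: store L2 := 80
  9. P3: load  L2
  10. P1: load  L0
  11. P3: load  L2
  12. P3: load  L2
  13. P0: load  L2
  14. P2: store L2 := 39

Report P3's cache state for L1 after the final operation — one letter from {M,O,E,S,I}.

1. P0: load  L0  bus=[BusRd]  L0: P0=E P1=I P2=I P3=I  mem[L0]=90
2. P2: store L2 := 32  bus=[BusRdX]  L2: P0=I P1=I P2=M P3=I  mem[L2]=10
3. P2: load  L1  bus=[BusRd]  L1: P0=I P1=I P2=E P3=I  mem[L1]=0
4. P0: load  L2  bus=[BusRd]  L2: P0=S P1=I P2=O P3=I  mem[L2]=10
5. P2: store L2 := 97  bus=[BusUpgr]  L2: P0=I P1=I P2=M P3=I  mem[L2]=10
6. P0: load  L0  bus=[-]  L0: P0=E P1=I P2=I P3=I  mem[L0]=90
7. P2: store L4 := 57  bus=[BusRdX]  L4: P0=I P1=I P2=M P3=I  mem[L4]=50
8. P0: store L2 := 80  bus=[BusRdX,Flush]  L2: P0=M P1=I P2=I P3=I  mem[L2]=97
9. P3: load  L2  bus=[BusRd]  L2: P0=O P1=I P2=I P3=S  mem[L2]=97
10. P1: load  L0  bus=[BusRd]  L0: P0=S P1=S P2=I P3=I  mem[L0]=90
11. P3: load  L2  bus=[-]  L2: P0=O P1=I P2=I P3=S  mem[L2]=97
12. P3: load  L2  bus=[-]  L2: P0=O P1=I P2=I P3=S  mem[L2]=97
13. P0: load  L2  bus=[-]  L2: P0=O P1=I P2=I P3=S  mem[L2]=97
14. P2: store L2 := 39  bus=[BusRdX,Flush]  L2: P0=I P1=I P2=M P3=I  mem[L2]=80

state = I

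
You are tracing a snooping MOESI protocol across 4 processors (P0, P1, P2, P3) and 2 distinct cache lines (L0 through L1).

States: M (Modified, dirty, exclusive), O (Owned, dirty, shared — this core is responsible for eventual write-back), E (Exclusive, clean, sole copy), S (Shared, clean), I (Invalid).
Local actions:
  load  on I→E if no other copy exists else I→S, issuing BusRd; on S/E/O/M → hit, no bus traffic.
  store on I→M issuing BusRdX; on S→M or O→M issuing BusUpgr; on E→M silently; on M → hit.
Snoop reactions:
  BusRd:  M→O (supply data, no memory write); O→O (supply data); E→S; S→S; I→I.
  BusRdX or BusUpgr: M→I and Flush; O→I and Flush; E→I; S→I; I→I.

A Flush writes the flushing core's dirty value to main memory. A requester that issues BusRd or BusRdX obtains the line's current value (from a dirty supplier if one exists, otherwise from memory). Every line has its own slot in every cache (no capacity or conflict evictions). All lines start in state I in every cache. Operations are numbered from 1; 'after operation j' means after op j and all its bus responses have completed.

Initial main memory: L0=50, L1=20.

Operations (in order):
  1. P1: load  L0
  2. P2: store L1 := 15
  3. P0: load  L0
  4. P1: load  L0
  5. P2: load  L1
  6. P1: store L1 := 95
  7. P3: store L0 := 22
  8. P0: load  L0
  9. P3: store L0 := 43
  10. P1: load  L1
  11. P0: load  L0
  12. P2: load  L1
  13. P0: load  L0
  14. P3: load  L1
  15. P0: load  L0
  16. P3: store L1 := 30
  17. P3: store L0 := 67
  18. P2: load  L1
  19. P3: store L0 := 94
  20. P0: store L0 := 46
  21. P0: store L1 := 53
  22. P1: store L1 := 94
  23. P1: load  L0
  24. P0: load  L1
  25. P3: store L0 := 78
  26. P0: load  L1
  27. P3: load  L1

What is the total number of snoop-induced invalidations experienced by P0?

  op1 P1: load  L0 → I/E/I/I on L0; bus BusRd; mem=50
  op2 P2: store L1 := 15 → I/I/M/I on L1; bus BusRdX; mem=20
  op3 P0: load  L0 → S/S/I/I on L0; bus BusRd; mem=50
  op4 P1: load  L0 → S/S/I/I on L0; bus (none); mem=50
  op5 P2: load  L1 → I/I/M/I on L1; bus (none); mem=20
  op6 P1: store L1 := 95 → I/M/I/I on L1; bus BusRdX Flush; mem=15
  op7 P3: store L0 := 22 → I/I/I/M on L0; bus BusRdX; mem=50
  op8 P0: load  L0 → S/I/I/O on L0; bus BusRd; mem=50
  op9 P3: store L0 := 43 → I/I/I/M on L0; bus BusUpgr; mem=50
  op10 P1: load  L1 → I/M/I/I on L1; bus (none); mem=15
  op11 P0: load  L0 → S/I/I/O on L0; bus BusRd; mem=50
  op12 P2: load  L1 → I/O/S/I on L1; bus BusRd; mem=15
  op13 P0: load  L0 → S/I/I/O on L0; bus (none); mem=50
  op14 P3: load  L1 → I/O/S/S on L1; bus BusRd; mem=15
  op15 P0: load  L0 → S/I/I/O on L0; bus (none); mem=50
  op16 P3: store L1 := 30 → I/I/I/M on L1; bus BusUpgr Flush; mem=95
  op17 P3: store L0 := 67 → I/I/I/M on L0; bus BusUpgr; mem=50
  op18 P2: load  L1 → I/I/S/O on L1; bus BusRd; mem=95
  op19 P3: store L0 := 94 → I/I/I/M on L0; bus (none); mem=50
  op20 P0: store L0 := 46 → M/I/I/I on L0; bus BusRdX Flush; mem=94
  op21 P0: store L1 := 53 → M/I/I/I on L1; bus BusRdX Flush; mem=30
  op22 P1: store L1 := 94 → I/M/I/I on L1; bus BusRdX Flush; mem=53
  op23 P1: load  L0 → O/S/I/I on L0; bus BusRd; mem=94
  op24 P0: load  L1 → S/O/I/I on L1; bus BusRd; mem=53
  op25 P3: store L0 := 78 → I/I/I/M on L0; bus BusRdX Flush; mem=46
  op26 P0: load  L1 → S/O/I/I on L1; bus (none); mem=53
  op27 P3: load  L1 → S/O/I/S on L1; bus BusRd; mem=53

invalidations = 5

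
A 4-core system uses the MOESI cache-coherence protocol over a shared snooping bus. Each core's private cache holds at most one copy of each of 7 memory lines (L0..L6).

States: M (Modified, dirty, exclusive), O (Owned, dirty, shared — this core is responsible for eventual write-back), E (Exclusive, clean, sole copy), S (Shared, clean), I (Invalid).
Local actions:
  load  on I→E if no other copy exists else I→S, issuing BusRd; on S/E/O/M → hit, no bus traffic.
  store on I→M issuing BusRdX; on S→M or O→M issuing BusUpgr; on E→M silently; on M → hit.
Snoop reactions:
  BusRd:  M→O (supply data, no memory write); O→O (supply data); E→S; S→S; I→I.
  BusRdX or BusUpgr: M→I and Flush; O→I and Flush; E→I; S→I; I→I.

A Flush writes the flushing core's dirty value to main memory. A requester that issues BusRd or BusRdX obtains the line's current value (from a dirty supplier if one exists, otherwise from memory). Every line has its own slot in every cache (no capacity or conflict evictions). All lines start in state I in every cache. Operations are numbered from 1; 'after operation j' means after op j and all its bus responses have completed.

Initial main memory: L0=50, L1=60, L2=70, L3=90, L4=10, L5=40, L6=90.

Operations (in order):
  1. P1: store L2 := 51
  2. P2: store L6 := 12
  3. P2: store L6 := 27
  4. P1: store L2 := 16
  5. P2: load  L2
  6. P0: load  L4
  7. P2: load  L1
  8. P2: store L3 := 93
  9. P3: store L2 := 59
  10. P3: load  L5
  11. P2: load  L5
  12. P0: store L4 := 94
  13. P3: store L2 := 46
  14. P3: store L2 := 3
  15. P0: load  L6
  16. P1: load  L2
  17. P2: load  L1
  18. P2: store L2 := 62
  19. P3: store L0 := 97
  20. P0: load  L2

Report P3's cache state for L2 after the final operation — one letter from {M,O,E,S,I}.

1. P1: store L2 := 51  bus=[BusRdX]  L2: P0=I P1=M P2=I P3=I  mem[L2]=70
2. P2: store L6 := 12  bus=[BusRdX]  L6: P0=I P1=I P2=M P3=I  mem[L6]=90
3. P2: store L6 := 27  bus=[-]  L6: P0=I P1=I P2=M P3=I  mem[L6]=90
4. P1: store L2 := 16  bus=[-]  L2: P0=I P1=M P2=I P3=I  mem[L2]=70
5. P2: load  L2  bus=[BusRd]  L2: P0=I P1=O P2=S P3=I  mem[L2]=70
6. P0: load  L4  bus=[BusRd]  L4: P0=E P1=I P2=I P3=I  mem[L4]=10
7. P2: load  L1  bus=[BusRd]  L1: P0=I P1=I P2=E P3=I  mem[L1]=60
8. P2: store L3 := 93  bus=[BusRdX]  L3: P0=I P1=I P2=M P3=I  mem[L3]=90
9. P3: store L2 := 59  bus=[BusRdX,Flush]  L2: P0=I P1=I P2=I P3=M  mem[L2]=16
10. P3: load  L5  bus=[BusRd]  L5: P0=I P1=I P2=I P3=E  mem[L5]=40
11. P2: load  L5  bus=[BusRd]  L5: P0=I P1=I P2=S P3=S  mem[L5]=40
12. P0: store L4 := 94  bus=[-]  L4: P0=M P1=I P2=I P3=I  mem[L4]=10
13. P3: store L2 := 46  bus=[-]  L2: P0=I P1=I P2=I P3=M  mem[L2]=16
14. P3: store L2 := 3  bus=[-]  L2: P0=I P1=I P2=I P3=M  mem[L2]=16
15. P0: load  L6  bus=[BusRd]  L6: P0=S P1=I P2=O P3=I  mem[L6]=90
16. P1: load  L2  bus=[BusRd]  L2: P0=I P1=S P2=I P3=O  mem[L2]=16
17. P2: load  L1  bus=[-]  L1: P0=I P1=I P2=E P3=I  mem[L1]=60
18. P2: store L2 := 62  bus=[BusRdX,Flush]  L2: P0=I P1=I P2=M P3=I  mem[L2]=3
19. P3: store L0 := 97  bus=[BusRdX]  L0: P0=I P1=I P2=I P3=M  mem[L0]=50
20. P0: load  L2  bus=[BusRd]  L2: P0=S P1=I P2=O P3=I  mem[L2]=3

state = I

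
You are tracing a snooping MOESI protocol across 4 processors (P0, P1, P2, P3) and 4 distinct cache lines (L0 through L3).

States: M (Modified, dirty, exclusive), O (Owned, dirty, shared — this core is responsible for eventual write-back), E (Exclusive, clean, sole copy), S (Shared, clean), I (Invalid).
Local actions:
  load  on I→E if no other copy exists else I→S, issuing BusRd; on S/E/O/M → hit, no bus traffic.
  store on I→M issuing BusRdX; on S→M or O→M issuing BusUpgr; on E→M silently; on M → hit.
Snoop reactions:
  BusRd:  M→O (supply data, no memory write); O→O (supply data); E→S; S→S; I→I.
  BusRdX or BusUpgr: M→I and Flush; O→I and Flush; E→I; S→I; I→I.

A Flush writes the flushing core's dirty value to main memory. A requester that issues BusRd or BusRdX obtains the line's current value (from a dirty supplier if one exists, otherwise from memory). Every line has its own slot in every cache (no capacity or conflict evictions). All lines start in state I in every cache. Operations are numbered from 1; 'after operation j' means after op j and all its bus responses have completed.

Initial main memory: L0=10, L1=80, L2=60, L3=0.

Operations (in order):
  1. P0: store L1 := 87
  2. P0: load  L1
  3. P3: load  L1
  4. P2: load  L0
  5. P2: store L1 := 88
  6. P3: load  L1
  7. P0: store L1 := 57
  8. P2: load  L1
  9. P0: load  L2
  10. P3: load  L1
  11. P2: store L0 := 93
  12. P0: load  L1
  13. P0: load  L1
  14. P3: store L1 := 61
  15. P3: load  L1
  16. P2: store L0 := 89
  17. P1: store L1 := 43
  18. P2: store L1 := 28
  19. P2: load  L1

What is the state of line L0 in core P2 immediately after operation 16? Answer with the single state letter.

state = M

1. P0: store L1 := 87  bus=[BusRdX]  L1: P0=M P1=I P2=I P3=I  mem[L1]=80
2. P0: load  L1  bus=[-]  L1: P0=M P1=I P2=I P3=I  mem[L1]=80
3. P3: load  L1  bus=[BusRd]  L1: P0=O P1=I P2=I P3=S  mem[L1]=80
4. P2: load  L0  bus=[BusRd]  L0: P0=I P1=I P2=E P3=I  mem[L0]=10
5. P2: store L1 := 88  bus=[BusRdX,Flush]  L1: P0=I P1=I P2=M P3=I  mem[L1]=87
6. P3: load  L1  bus=[BusRd]  L1: P0=I P1=I P2=O P3=S  mem[L1]=87
7. P0: store L1 := 57  bus=[BusRdX,Flush]  L1: P0=M P1=I P2=I P3=I  mem[L1]=88
8. P2: load  L1  bus=[BusRd]  L1: P0=O P1=I P2=S P3=I  mem[L1]=88
9. P0: load  L2  bus=[BusRd]  L2: P0=E P1=I P2=I P3=I  mem[L2]=60
10. P3: load  L1  bus=[BusRd]  L1: P0=O P1=I P2=S P3=S  mem[L1]=88
11. P2: store L0 := 93  bus=[-]  L0: P0=I P1=I P2=M P3=I  mem[L0]=10
12. P0: load  L1  bus=[-]  L1: P0=O P1=I P2=S P3=S  mem[L1]=88
13. P0: load  L1  bus=[-]  L1: P0=O P1=I P2=S P3=S  mem[L1]=88
14. P3: store L1 := 61  bus=[BusUpgr,Flush]  L1: P0=I P1=I P2=I P3=M  mem[L1]=57
15. P3: load  L1  bus=[-]  L1: P0=I P1=I P2=I P3=M  mem[L1]=57
16. P2: store L0 := 89  bus=[-]  L0: P0=I P1=I P2=M P3=I  mem[L0]=10
17. P1: store L1 := 43  bus=[BusRdX,Flush]  L1: P0=I P1=M P2=I P3=I  mem[L1]=61
18. P2: store L1 := 28  bus=[BusRdX,Flush]  L1: P0=I P1=I P2=M P3=I  mem[L1]=43
19. P2: load  L1  bus=[-]  L1: P0=I P1=I P2=M P3=I  mem[L1]=43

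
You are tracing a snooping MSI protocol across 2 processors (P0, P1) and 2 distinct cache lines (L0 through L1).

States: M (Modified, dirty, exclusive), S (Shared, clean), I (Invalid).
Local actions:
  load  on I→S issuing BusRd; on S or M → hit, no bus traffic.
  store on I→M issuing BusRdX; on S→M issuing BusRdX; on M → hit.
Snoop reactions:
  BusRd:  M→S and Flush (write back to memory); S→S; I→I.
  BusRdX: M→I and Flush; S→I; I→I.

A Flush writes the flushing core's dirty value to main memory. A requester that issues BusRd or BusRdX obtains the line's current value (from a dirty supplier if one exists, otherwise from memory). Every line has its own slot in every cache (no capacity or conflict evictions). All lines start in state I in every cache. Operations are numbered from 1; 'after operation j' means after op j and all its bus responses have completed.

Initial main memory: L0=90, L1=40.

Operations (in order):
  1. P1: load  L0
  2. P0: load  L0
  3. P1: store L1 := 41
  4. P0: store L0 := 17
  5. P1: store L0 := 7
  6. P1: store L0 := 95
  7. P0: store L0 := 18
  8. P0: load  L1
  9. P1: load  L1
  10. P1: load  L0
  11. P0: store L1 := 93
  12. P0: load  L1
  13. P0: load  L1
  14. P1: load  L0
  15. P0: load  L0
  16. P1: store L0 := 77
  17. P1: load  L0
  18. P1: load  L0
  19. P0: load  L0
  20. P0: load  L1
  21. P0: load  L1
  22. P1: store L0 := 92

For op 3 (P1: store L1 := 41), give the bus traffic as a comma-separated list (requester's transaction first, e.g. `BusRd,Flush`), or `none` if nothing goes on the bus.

  op1 P1: load  L0 → I/S on L0; bus BusRd; mem=90
  op2 P0: load  L0 → S/S on L0; bus BusRd; mem=90
  op3 P1: store L1 := 41 → I/M on L1; bus BusRdX; mem=40
  op4 P0: store L0 := 17 → M/I on L0; bus BusRdX; mem=90
  op5 P1: store L0 := 7 → I/M on L0; bus BusRdX Flush; mem=17
  op6 P1: store L0 := 95 → I/M on L0; bus (none); mem=17
  op7 P0: store L0 := 18 → M/I on L0; bus BusRdX Flush; mem=95
  op8 P0: load  L1 → S/S on L1; bus BusRd Flush; mem=41
  op9 P1: load  L1 → S/S on L1; bus (none); mem=41
  op10 P1: load  L0 → S/S on L0; bus BusRd Flush; mem=18
  op11 P0: store L1 := 93 → M/I on L1; bus BusRdX; mem=41
  op12 P0: load  L1 → M/I on L1; bus (none); mem=41
  op13 P0: load  L1 → M/I on L1; bus (none); mem=41
  op14 P1: load  L0 → S/S on L0; bus (none); mem=18
  op15 P0: load  L0 → S/S on L0; bus (none); mem=18
  op16 P1: store L0 := 77 → I/M on L0; bus BusRdX; mem=18
  op17 P1: load  L0 → I/M on L0; bus (none); mem=18
  op18 P1: load  L0 → I/M on L0; bus (none); mem=18
  op19 P0: load  L0 → S/S on L0; bus BusRd Flush; mem=77
  op20 P0: load  L1 → M/I on L1; bus (none); mem=41
  op21 P0: load  L1 → M/I on L1; bus (none); mem=41
  op22 P1: store L0 := 92 → I/M on L0; bus BusRdX; mem=77

bus = BusRdX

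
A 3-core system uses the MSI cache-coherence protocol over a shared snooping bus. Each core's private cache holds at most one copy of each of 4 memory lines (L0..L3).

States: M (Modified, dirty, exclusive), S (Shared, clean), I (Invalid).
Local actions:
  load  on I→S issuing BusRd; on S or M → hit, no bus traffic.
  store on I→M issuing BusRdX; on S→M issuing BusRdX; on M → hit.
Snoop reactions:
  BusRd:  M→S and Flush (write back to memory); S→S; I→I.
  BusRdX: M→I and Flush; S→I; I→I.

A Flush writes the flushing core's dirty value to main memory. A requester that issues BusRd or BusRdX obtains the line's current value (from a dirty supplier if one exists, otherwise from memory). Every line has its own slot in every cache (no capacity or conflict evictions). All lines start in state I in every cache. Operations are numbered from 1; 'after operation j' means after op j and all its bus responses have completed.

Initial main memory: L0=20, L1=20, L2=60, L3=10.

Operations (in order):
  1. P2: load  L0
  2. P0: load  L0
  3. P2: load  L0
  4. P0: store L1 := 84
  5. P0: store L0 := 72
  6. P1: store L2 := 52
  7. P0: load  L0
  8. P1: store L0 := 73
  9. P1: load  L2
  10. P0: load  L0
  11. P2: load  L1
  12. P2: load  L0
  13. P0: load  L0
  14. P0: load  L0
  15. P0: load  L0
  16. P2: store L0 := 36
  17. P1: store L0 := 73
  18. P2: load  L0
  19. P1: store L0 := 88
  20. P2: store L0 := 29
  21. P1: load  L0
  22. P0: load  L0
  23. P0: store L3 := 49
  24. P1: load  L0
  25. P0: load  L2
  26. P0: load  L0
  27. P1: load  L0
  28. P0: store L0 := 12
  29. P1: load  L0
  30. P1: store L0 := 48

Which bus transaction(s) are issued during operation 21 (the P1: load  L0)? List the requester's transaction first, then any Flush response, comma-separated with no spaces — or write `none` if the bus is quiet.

bus = BusRd,Flush

1. P2: load  L0  bus=[BusRd]  L0: P0=I P1=I P2=S  mem[L0]=20
2. P0: load  L0  bus=[BusRd]  L0: P0=S P1=I P2=S  mem[L0]=20
3. P2: load  L0  bus=[-]  L0: P0=S P1=I P2=S  mem[L0]=20
4. P0: store L1 := 84  bus=[BusRdX]  L1: P0=M P1=I P2=I  mem[L1]=20
5. P0: store L0 := 72  bus=[BusRdX]  L0: P0=M P1=I P2=I  mem[L0]=20
6. P1: store L2 := 52  bus=[BusRdX]  L2: P0=I P1=M P2=I  mem[L2]=60
7. P0: load  L0  bus=[-]  L0: P0=M P1=I P2=I  mem[L0]=20
8. P1: store L0 := 73  bus=[BusRdX,Flush]  L0: P0=I P1=M P2=I  mem[L0]=72
9. P1: load  L2  bus=[-]  L2: P0=I P1=M P2=I  mem[L2]=60
10. P0: load  L0  bus=[BusRd,Flush]  L0: P0=S P1=S P2=I  mem[L0]=73
11. P2: load  L1  bus=[BusRd,Flush]  L1: P0=S P1=I P2=S  mem[L1]=84
12. P2: load  L0  bus=[BusRd]  L0: P0=S P1=S P2=S  mem[L0]=73
13. P0: load  L0  bus=[-]  L0: P0=S P1=S P2=S  mem[L0]=73
14. P0: load  L0  bus=[-]  L0: P0=S P1=S P2=S  mem[L0]=73
15. P0: load  L0  bus=[-]  L0: P0=S P1=S P2=S  mem[L0]=73
16. P2: store L0 := 36  bus=[BusRdX]  L0: P0=I P1=I P2=M  mem[L0]=73
17. P1: store L0 := 73  bus=[BusRdX,Flush]  L0: P0=I P1=M P2=I  mem[L0]=36
18. P2: load  L0  bus=[BusRd,Flush]  L0: P0=I P1=S P2=S  mem[L0]=73
19. P1: store L0 := 88  bus=[BusRdX]  L0: P0=I P1=M P2=I  mem[L0]=73
20. P2: store L0 := 29  bus=[BusRdX,Flush]  L0: P0=I P1=I P2=M  mem[L0]=88
21. P1: load  L0  bus=[BusRd,Flush]  L0: P0=I P1=S P2=S  mem[L0]=29
22. P0: load  L0  bus=[BusRd]  L0: P0=S P1=S P2=S  mem[L0]=29
23. P0: store L3 := 49  bus=[BusRdX]  L3: P0=M P1=I P2=I  mem[L3]=10
24. P1: load  L0  bus=[-]  L0: P0=S P1=S P2=S  mem[L0]=29
25. P0: load  L2  bus=[BusRd,Flush]  L2: P0=S P1=S P2=I  mem[L2]=52
26. P0: load  L0  bus=[-]  L0: P0=S P1=S P2=S  mem[L0]=29
27. P1: load  L0  bus=[-]  L0: P0=S P1=S P2=S  mem[L0]=29
28. P0: store L0 := 12  bus=[BusRdX]  L0: P0=M P1=I P2=I  mem[L0]=29
29. P1: load  L0  bus=[BusRd,Flush]  L0: P0=S P1=S P2=I  mem[L0]=12
30. P1: store L0 := 48  bus=[BusRdX]  L0: P0=I P1=M P2=I  mem[L0]=12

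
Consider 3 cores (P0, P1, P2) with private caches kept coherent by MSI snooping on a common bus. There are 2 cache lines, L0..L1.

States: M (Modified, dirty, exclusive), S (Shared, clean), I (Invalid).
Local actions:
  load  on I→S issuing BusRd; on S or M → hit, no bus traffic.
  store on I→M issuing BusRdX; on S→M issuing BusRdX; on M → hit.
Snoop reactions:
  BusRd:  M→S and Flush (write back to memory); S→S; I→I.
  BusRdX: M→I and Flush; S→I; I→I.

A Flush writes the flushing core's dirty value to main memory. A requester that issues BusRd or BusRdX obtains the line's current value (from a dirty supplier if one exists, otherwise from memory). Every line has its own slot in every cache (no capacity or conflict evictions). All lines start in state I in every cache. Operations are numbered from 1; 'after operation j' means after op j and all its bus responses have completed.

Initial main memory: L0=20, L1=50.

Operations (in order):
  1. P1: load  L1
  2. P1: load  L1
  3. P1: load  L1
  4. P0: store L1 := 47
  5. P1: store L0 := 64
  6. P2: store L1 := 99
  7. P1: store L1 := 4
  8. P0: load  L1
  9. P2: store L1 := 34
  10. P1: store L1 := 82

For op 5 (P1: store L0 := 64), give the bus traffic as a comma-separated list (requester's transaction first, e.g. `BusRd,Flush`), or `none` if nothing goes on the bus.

  op1 P1: load  L1 → I/S/I on L1; bus BusRd; mem=50
  op2 P1: load  L1 → I/S/I on L1; bus (none); mem=50
  op3 P1: load  L1 → I/S/I on L1; bus (none); mem=50
  op4 P0: store L1 := 47 → M/I/I on L1; bus BusRdX; mem=50
  op5 P1: store L0 := 64 → I/M/I on L0; bus BusRdX; mem=20
  op6 P2: store L1 := 99 → I/I/M on L1; bus BusRdX Flush; mem=47
  op7 P1: store L1 := 4 → I/M/I on L1; bus BusRdX Flush; mem=99
  op8 P0: load  L1 → S/S/I on L1; bus BusRd Flush; mem=4
  op9 P2: store L1 := 34 → I/I/M on L1; bus BusRdX; mem=4
  op10 P1: store L1 := 82 → I/M/I on L1; bus BusRdX Flush; mem=34

bus = BusRdX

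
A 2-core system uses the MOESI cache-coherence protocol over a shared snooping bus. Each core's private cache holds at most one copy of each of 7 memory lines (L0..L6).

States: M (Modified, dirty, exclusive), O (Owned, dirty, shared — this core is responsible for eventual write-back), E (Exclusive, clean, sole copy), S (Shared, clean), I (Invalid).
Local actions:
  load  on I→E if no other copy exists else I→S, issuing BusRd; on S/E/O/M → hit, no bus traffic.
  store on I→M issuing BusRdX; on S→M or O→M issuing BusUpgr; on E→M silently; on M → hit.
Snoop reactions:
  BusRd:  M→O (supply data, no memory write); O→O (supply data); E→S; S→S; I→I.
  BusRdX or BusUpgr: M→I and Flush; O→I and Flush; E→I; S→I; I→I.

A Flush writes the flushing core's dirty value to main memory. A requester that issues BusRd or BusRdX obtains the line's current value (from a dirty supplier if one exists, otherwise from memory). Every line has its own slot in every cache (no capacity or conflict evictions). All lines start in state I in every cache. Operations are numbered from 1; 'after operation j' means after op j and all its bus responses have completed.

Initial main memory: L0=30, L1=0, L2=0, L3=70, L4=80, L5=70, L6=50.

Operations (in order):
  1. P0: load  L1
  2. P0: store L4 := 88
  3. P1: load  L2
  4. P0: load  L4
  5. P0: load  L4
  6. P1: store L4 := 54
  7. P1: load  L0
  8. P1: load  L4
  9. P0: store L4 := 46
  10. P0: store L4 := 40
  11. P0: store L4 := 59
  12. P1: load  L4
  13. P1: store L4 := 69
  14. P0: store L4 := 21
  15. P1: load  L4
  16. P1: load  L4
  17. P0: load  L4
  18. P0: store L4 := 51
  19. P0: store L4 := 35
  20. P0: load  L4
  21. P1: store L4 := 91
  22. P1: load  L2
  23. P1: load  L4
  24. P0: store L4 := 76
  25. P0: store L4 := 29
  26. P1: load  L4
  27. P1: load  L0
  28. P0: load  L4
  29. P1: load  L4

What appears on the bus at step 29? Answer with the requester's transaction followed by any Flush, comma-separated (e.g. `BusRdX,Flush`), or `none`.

[1] P0: load  L1 | P0:E(0), P1:I | bus: BusRd
[2] P0: store L4 := 88 | P0:M(88), P1:I | bus: BusRdX
[3] P1: load  L2 | P0:I, P1:E(0) | bus: BusRd
[4] P0: load  L4 | P0:M(88), P1:I | bus: none
[5] P0: load  L4 | P0:M(88), P1:I | bus: none
[6] P1: store L4 := 54 | P0:I, P1:M(54) | bus: BusRdX,Flush
[7] P1: load  L0 | P0:I, P1:E(30) | bus: BusRd
[8] P1: load  L4 | P0:I, P1:M(54) | bus: none
[9] P0: store L4 := 46 | P0:M(46), P1:I | bus: BusRdX,Flush
[10] P0: store L4 := 40 | P0:M(40), P1:I | bus: none
[11] P0: store L4 := 59 | P0:M(59), P1:I | bus: none
[12] P1: load  L4 | P0:O(59), P1:S(59) | bus: BusRd
[13] P1: store L4 := 69 | P0:I, P1:M(69) | bus: BusUpgr,Flush
[14] P0: store L4 := 21 | P0:M(21), P1:I | bus: BusRdX,Flush
[15] P1: load  L4 | P0:O(21), P1:S(21) | bus: BusRd
[16] P1: load  L4 | P0:O(21), P1:S(21) | bus: none
[17] P0: load  L4 | P0:O(21), P1:S(21) | bus: none
[18] P0: store L4 := 51 | P0:M(51), P1:I | bus: BusUpgr
[19] P0: store L4 := 35 | P0:M(35), P1:I | bus: none
[20] P0: load  L4 | P0:M(35), P1:I | bus: none
[21] P1: store L4 := 91 | P0:I, P1:M(91) | bus: BusRdX,Flush
[22] P1: load  L2 | P0:I, P1:E(0) | bus: none
[23] P1: load  L4 | P0:I, P1:M(91) | bus: none
[24] P0: store L4 := 76 | P0:M(76), P1:I | bus: BusRdX,Flush
[25] P0: store L4 := 29 | P0:M(29), P1:I | bus: none
[26] P1: load  L4 | P0:O(29), P1:S(29) | bus: BusRd
[27] P1: load  L0 | P0:I, P1:E(30) | bus: none
[28] P0: load  L4 | P0:O(29), P1:S(29) | bus: none
[29] P1: load  L4 | P0:O(29), P1:S(29) | bus: none

bus = none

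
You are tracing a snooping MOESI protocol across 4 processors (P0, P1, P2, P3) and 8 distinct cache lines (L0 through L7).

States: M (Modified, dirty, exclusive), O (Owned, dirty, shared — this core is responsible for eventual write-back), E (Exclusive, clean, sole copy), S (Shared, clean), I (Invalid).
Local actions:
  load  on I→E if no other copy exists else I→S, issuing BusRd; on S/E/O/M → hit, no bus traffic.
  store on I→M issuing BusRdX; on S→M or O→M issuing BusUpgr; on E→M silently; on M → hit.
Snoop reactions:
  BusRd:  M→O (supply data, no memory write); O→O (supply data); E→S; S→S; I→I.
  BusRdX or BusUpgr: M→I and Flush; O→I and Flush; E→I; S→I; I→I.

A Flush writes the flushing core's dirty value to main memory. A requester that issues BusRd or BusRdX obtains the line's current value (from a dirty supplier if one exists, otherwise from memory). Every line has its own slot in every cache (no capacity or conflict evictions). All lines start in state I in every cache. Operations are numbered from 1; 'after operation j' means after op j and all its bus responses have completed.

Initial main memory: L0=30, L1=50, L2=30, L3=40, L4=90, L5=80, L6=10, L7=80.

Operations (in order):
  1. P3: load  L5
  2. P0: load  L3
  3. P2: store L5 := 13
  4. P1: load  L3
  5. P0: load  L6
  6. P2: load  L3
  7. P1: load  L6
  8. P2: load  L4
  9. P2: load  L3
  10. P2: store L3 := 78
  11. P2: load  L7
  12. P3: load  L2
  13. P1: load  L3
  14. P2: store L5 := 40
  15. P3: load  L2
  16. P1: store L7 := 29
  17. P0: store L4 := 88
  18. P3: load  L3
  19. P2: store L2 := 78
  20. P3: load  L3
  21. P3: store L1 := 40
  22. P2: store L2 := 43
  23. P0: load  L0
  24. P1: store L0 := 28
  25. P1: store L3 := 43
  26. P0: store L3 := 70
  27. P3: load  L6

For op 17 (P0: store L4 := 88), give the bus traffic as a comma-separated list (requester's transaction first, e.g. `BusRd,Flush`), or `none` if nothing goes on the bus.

  op1 P3: load  L5 → I/I/I/E on L5; bus BusRd; mem=80
  op2 P0: load  L3 → E/I/I/I on L3; bus BusRd; mem=40
  op3 P2: store L5 := 13 → I/I/M/I on L5; bus BusRdX; mem=80
  op4 P1: load  L3 → S/S/I/I on L3; bus BusRd; mem=40
  op5 P0: load  L6 → E/I/I/I on L6; bus BusRd; mem=10
  op6 P2: load  L3 → S/S/S/I on L3; bus BusRd; mem=40
  op7 P1: load  L6 → S/S/I/I on L6; bus BusRd; mem=10
  op8 P2: load  L4 → I/I/E/I on L4; bus BusRd; mem=90
  op9 P2: load  L3 → S/S/S/I on L3; bus (none); mem=40
  op10 P2: store L3 := 78 → I/I/M/I on L3; bus BusUpgr; mem=40
  op11 P2: load  L7 → I/I/E/I on L7; bus BusRd; mem=80
  op12 P3: load  L2 → I/I/I/E on L2; bus BusRd; mem=30
  op13 P1: load  L3 → I/S/O/I on L3; bus BusRd; mem=40
  op14 P2: store L5 := 40 → I/I/M/I on L5; bus (none); mem=80
  op15 P3: load  L2 → I/I/I/E on L2; bus (none); mem=30
  op16 P1: store L7 := 29 → I/M/I/I on L7; bus BusRdX; mem=80
  op17 P0: store L4 := 88 → M/I/I/I on L4; bus BusRdX; mem=90
  op18 P3: load  L3 → I/S/O/S on L3; bus BusRd; mem=40
  op19 P2: store L2 := 78 → I/I/M/I on L2; bus BusRdX; mem=30
  op20 P3: load  L3 → I/S/O/S on L3; bus (none); mem=40
  op21 P3: store L1 := 40 → I/I/I/M on L1; bus BusRdX; mem=50
  op22 P2: store L2 := 43 → I/I/M/I on L2; bus (none); mem=30
  op23 P0: load  L0 → E/I/I/I on L0; bus BusRd; mem=30
  op24 P1: store L0 := 28 → I/M/I/I on L0; bus BusRdX; mem=30
  op25 P1: store L3 := 43 → I/M/I/I on L3; bus BusUpgr Flush; mem=78
  op26 P0: store L3 := 70 → M/I/I/I on L3; bus BusRdX Flush; mem=43
  op27 P3: load  L6 → S/S/I/S on L6; bus BusRd; mem=10

bus = BusRdX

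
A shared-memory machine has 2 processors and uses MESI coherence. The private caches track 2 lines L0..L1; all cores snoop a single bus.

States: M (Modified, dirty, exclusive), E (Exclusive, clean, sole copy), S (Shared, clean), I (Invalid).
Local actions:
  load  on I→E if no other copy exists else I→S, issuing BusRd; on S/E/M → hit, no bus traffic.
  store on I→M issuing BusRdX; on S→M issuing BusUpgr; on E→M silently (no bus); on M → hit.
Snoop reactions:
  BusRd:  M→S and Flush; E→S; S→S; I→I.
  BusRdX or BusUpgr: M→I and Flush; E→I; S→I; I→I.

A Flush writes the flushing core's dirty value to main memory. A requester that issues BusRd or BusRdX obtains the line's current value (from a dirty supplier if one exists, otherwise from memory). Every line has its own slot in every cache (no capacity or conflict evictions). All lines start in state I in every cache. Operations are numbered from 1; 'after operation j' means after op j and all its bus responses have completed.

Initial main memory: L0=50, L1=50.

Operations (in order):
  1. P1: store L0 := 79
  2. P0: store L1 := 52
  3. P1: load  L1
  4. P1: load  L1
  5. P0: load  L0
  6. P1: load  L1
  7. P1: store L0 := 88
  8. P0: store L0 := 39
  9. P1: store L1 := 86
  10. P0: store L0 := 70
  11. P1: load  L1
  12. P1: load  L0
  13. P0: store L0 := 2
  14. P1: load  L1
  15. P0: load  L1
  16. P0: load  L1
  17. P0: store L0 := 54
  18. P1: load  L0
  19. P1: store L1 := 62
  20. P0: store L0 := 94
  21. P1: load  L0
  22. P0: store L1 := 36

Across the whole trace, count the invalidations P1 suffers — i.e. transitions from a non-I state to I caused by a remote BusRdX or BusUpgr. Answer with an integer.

step 1: P1: store L0 := 79  ⟶  IM  (L0)  txn=BusRdX  M[L0]=50
step 2: P0: store L1 := 52  ⟶  MI  (L1)  txn=BusRdX  M[L1]=50
step 3: P1: load  L1  ⟶  SS  (L1)  txn=BusRd+Flush  M[L1]=52
step 4: P1: load  L1  ⟶  SS  (L1)  txn=∅  M[L1]=52
step 5: P0: load  L0  ⟶  SS  (L0)  txn=BusRd+Flush  M[L0]=79
step 6: P1: load  L1  ⟶  SS  (L1)  txn=∅  M[L1]=52
step 7: P1: store L0 := 88  ⟶  IM  (L0)  txn=BusUpgr  M[L0]=79
step 8: P0: store L0 := 39  ⟶  MI  (L0)  txn=BusRdX+Flush  M[L0]=88
step 9: P1: store L1 := 86  ⟶  IM  (L1)  txn=BusUpgr  M[L1]=52
step 10: P0: store L0 := 70  ⟶  MI  (L0)  txn=∅  M[L0]=88
step 11: P1: load  L1  ⟶  IM  (L1)  txn=∅  M[L1]=52
step 12: P1: load  L0  ⟶  SS  (L0)  txn=BusRd+Flush  M[L0]=70
step 13: P0: store L0 := 2  ⟶  MI  (L0)  txn=BusUpgr  M[L0]=70
step 14: P1: load  L1  ⟶  IM  (L1)  txn=∅  M[L1]=52
step 15: P0: load  L1  ⟶  SS  (L1)  txn=BusRd+Flush  M[L1]=86
step 16: P0: load  L1  ⟶  SS  (L1)  txn=∅  M[L1]=86
step 17: P0: store L0 := 54  ⟶  MI  (L0)  txn=∅  M[L0]=70
step 18: P1: load  L0  ⟶  SS  (L0)  txn=BusRd+Flush  M[L0]=54
step 19: P1: store L1 := 62  ⟶  IM  (L1)  txn=BusUpgr  M[L1]=86
step 20: P0: store L0 := 94  ⟶  MI  (L0)  txn=BusUpgr  M[L0]=54
step 21: P1: load  L0  ⟶  SS  (L0)  txn=BusRd+Flush  M[L0]=94
step 22: P0: store L1 := 36  ⟶  MI  (L1)  txn=BusRdX+Flush  M[L1]=62

invalidations = 4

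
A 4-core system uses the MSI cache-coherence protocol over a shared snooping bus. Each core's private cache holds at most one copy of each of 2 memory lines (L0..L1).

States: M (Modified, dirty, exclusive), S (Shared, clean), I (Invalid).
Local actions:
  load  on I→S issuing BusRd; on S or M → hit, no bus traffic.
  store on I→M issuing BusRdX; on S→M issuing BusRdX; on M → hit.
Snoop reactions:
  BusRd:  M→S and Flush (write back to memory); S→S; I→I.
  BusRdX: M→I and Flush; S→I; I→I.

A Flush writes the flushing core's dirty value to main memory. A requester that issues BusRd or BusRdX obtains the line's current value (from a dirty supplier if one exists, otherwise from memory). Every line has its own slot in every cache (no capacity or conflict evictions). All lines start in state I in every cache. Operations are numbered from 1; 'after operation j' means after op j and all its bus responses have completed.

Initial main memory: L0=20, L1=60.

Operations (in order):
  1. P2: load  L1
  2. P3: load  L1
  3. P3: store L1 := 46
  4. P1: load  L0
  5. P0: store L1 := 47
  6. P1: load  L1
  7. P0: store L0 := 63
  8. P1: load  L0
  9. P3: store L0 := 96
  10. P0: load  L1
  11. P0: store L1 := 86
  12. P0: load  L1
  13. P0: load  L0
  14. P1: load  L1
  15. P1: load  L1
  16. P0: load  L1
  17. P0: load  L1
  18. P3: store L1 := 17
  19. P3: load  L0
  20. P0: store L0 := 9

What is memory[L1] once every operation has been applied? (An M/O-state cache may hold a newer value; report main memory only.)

1. P2: load  L1  bus=[BusRd]  L1: P0=I P1=I P2=S P3=I  mem[L1]=60
2. P3: load  L1  bus=[BusRd]  L1: P0=I P1=I P2=S P3=S  mem[L1]=60
3. P3: store L1 := 46  bus=[BusRdX]  L1: P0=I P1=I P2=I P3=M  mem[L1]=60
4. P1: load  L0  bus=[BusRd]  L0: P0=I P1=S P2=I P3=I  mem[L0]=20
5. P0: store L1 := 47  bus=[BusRdX,Flush]  L1: P0=M P1=I P2=I P3=I  mem[L1]=46
6. P1: load  L1  bus=[BusRd,Flush]  L1: P0=S P1=S P2=I P3=I  mem[L1]=47
7. P0: store L0 := 63  bus=[BusRdX]  L0: P0=M P1=I P2=I P3=I  mem[L0]=20
8. P1: load  L0  bus=[BusRd,Flush]  L0: P0=S P1=S P2=I P3=I  mem[L0]=63
9. P3: store L0 := 96  bus=[BusRdX]  L0: P0=I P1=I P2=I P3=M  mem[L0]=63
10. P0: load  L1  bus=[-]  L1: P0=S P1=S P2=I P3=I  mem[L1]=47
11. P0: store L1 := 86  bus=[BusRdX]  L1: P0=M P1=I P2=I P3=I  mem[L1]=47
12. P0: load  L1  bus=[-]  L1: P0=M P1=I P2=I P3=I  mem[L1]=47
13. P0: load  L0  bus=[BusRd,Flush]  L0: P0=S P1=I P2=I P3=S  mem[L0]=96
14. P1: load  L1  bus=[BusRd,Flush]  L1: P0=S P1=S P2=I P3=I  mem[L1]=86
15. P1: load  L1  bus=[-]  L1: P0=S P1=S P2=I P3=I  mem[L1]=86
16. P0: load  L1  bus=[-]  L1: P0=S P1=S P2=I P3=I  mem[L1]=86
17. P0: load  L1  bus=[-]  L1: P0=S P1=S P2=I P3=I  mem[L1]=86
18. P3: store L1 := 17  bus=[BusRdX]  L1: P0=I P1=I P2=I P3=M  mem[L1]=86
19. P3: load  L0  bus=[-]  L0: P0=S P1=I P2=I P3=S  mem[L0]=96
20. P0: store L0 := 9  bus=[BusRdX]  L0: P0=M P1=I P2=I P3=I  mem[L0]=96

memory[L1] = 86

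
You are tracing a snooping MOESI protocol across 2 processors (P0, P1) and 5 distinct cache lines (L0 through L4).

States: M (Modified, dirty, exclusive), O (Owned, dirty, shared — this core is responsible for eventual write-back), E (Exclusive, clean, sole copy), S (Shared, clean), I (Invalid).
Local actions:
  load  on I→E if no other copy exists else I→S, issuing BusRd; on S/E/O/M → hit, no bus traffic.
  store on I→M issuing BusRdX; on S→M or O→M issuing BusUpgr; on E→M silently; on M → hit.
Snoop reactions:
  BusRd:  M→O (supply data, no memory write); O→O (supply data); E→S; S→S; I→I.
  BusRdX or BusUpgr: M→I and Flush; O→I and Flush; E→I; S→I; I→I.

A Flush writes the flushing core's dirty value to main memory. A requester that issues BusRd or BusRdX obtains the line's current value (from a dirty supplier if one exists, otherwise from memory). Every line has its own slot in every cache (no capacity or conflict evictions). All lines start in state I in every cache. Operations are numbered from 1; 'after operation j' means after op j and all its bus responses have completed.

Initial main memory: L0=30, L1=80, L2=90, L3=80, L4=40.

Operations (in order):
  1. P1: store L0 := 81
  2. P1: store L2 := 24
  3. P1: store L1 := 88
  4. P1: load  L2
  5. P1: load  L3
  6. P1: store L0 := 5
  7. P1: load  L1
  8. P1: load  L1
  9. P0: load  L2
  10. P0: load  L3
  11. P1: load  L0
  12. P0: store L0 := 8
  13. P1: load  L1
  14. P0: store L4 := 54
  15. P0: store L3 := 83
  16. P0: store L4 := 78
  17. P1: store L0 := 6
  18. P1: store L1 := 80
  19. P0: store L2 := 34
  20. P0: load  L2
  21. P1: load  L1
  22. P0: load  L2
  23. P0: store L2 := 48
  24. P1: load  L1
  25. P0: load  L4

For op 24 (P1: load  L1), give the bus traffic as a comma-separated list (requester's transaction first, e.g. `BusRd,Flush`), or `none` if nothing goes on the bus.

[1] P1: store L0 := 81 | P0:I, P1:M(81) | bus: BusRdX
[2] P1: store L2 := 24 | P0:I, P1:M(24) | bus: BusRdX
[3] P1: store L1 := 88 | P0:I, P1:M(88) | bus: BusRdX
[4] P1: load  L2 | P0:I, P1:M(24) | bus: none
[5] P1: load  L3 | P0:I, P1:E(80) | bus: BusRd
[6] P1: store L0 := 5 | P0:I, P1:M(5) | bus: none
[7] P1: load  L1 | P0:I, P1:M(88) | bus: none
[8] P1: load  L1 | P0:I, P1:M(88) | bus: none
[9] P0: load  L2 | P0:S(24), P1:O(24) | bus: BusRd
[10] P0: load  L3 | P0:S(80), P1:S(80) | bus: BusRd
[11] P1: load  L0 | P0:I, P1:M(5) | bus: none
[12] P0: store L0 := 8 | P0:M(8), P1:I | bus: BusRdX,Flush
[13] P1: load  L1 | P0:I, P1:M(88) | bus: none
[14] P0: store L4 := 54 | P0:M(54), P1:I | bus: BusRdX
[15] P0: store L3 := 83 | P0:M(83), P1:I | bus: BusUpgr
[16] P0: store L4 := 78 | P0:M(78), P1:I | bus: none
[17] P1: store L0 := 6 | P0:I, P1:M(6) | bus: BusRdX,Flush
[18] P1: store L1 := 80 | P0:I, P1:M(80) | bus: none
[19] P0: store L2 := 34 | P0:M(34), P1:I | bus: BusUpgr,Flush
[20] P0: load  L2 | P0:M(34), P1:I | bus: none
[21] P1: load  L1 | P0:I, P1:M(80) | bus: none
[22] P0: load  L2 | P0:M(34), P1:I | bus: none
[23] P0: store L2 := 48 | P0:M(48), P1:I | bus: none
[24] P1: load  L1 | P0:I, P1:M(80) | bus: none
[25] P0: load  L4 | P0:M(78), P1:I | bus: none

bus = none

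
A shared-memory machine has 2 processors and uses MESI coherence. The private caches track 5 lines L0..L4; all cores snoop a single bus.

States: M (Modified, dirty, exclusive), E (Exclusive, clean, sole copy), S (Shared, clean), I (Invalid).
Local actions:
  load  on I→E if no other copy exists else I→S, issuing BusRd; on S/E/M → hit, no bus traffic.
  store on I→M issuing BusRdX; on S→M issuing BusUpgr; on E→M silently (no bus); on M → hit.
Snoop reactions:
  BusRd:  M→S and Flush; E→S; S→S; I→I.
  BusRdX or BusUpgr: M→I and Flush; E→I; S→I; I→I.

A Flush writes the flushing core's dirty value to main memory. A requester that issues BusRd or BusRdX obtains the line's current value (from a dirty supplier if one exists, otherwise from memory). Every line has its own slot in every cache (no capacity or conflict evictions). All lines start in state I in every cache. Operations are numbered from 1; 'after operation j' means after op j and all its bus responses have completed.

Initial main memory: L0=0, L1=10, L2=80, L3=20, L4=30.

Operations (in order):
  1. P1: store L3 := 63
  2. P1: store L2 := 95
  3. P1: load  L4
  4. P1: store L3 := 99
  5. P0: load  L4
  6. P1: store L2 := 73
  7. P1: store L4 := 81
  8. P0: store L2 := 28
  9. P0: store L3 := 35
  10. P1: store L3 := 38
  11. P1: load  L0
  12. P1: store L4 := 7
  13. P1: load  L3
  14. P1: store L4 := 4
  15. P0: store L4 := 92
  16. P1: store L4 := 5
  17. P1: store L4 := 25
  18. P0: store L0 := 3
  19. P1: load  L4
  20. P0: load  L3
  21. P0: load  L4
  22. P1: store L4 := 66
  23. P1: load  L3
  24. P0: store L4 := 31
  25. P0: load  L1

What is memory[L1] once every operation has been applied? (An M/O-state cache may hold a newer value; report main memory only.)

memory[L1] = 10

  op1 P1: store L3 := 63 → I/M on L3; bus BusRdX; mem=20
  op2 P1: store L2 := 95 → I/M on L2; bus BusRdX; mem=80
  op3 P1: load  L4 → I/E on L4; bus BusRd; mem=30
  op4 P1: store L3 := 99 → I/M on L3; bus (none); mem=20
  op5 P0: load  L4 → S/S on L4; bus BusRd; mem=30
  op6 P1: store L2 := 73 → I/M on L2; bus (none); mem=80
  op7 P1: store L4 := 81 → I/M on L4; bus BusUpgr; mem=30
  op8 P0: store L2 := 28 → M/I on L2; bus BusRdX Flush; mem=73
  op9 P0: store L3 := 35 → M/I on L3; bus BusRdX Flush; mem=99
  op10 P1: store L3 := 38 → I/M on L3; bus BusRdX Flush; mem=35
  op11 P1: load  L0 → I/E on L0; bus BusRd; mem=0
  op12 P1: store L4 := 7 → I/M on L4; bus (none); mem=30
  op13 P1: load  L3 → I/M on L3; bus (none); mem=35
  op14 P1: store L4 := 4 → I/M on L4; bus (none); mem=30
  op15 P0: store L4 := 92 → M/I on L4; bus BusRdX Flush; mem=4
  op16 P1: store L4 := 5 → I/M on L4; bus BusRdX Flush; mem=92
  op17 P1: store L4 := 25 → I/M on L4; bus (none); mem=92
  op18 P0: store L0 := 3 → M/I on L0; bus BusRdX; mem=0
  op19 P1: load  L4 → I/M on L4; bus (none); mem=92
  op20 P0: load  L3 → S/S on L3; bus BusRd Flush; mem=38
  op21 P0: load  L4 → S/S on L4; bus BusRd Flush; mem=25
  op22 P1: store L4 := 66 → I/M on L4; bus BusUpgr; mem=25
  op23 P1: load  L3 → S/S on L3; bus (none); mem=38
  op24 P0: store L4 := 31 → M/I on L4; bus BusRdX Flush; mem=66
  op25 P0: load  L1 → E/I on L1; bus BusRd; mem=10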